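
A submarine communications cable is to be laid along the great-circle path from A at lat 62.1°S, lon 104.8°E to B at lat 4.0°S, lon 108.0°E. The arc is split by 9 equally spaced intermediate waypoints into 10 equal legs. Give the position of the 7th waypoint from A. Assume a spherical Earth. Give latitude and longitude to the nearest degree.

Convert each endpoint to a unit vector on the sphere (x = cos φ cos λ, y = cos φ sin λ, z = sin φ).
The central angle between the endpoints is δ = arccos(p₁·p₂) ≈ 1.015 rad (58.1°).
Interpolate at f = 7/10 with slerp weights a = sin((1−f)δ)/sin δ ≈ 0.353, b = sin(fδ)/sin δ ≈ 0.768.
p = a·p₁ + b·p₂ ≈ (-0.279, 0.888, -0.365); φ = arcsin(p_z) ≈ -21.44°, λ = atan2(p_y, p_x) ≈ 107.43°.

≈ lat 21°S, lon 107°E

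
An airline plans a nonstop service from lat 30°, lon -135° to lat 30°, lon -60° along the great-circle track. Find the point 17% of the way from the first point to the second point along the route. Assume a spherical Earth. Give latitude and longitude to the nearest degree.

≈ lat 33°, lon -123°

Convert each endpoint to a unit vector on the sphere (x = cos φ cos λ, y = cos φ sin λ, z = sin φ).
The central angle between the endpoints is δ = arccos(p₁·p₂) ≈ 1.111 rad (63.6°).
Interpolate at f = 0.17 with slerp weights a = sin((1−f)δ)/sin δ ≈ 0.889, b = sin(fδ)/sin δ ≈ 0.209.
p = a·p₁ + b·p₂ ≈ (-0.454, -0.702, 0.549); φ = arcsin(p_z) ≈ 33.32°, λ = atan2(p_y, p_x) ≈ -122.89°.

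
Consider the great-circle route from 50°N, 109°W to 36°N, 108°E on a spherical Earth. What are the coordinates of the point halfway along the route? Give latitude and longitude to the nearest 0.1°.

≈ 70.2°N, 160.6°E

From cos δ = sin φ₁ sin φ₂ + cos φ₁ cos φ₂ cos Δλ, the central angle is δ ≈ 1.536 rad (88.0°).
Interpolate at f = 1/2 with slerp weights a = sin((1−f)δ)/sin δ ≈ 0.695, b = sin(fδ)/sin δ ≈ 0.695.
p = a·p₁ + b·p₂ ≈ (-0.319, 0.112, 0.941); φ = arcsin(p_z) ≈ 70.22°, λ = atan2(p_y, p_x) ≈ 160.61°.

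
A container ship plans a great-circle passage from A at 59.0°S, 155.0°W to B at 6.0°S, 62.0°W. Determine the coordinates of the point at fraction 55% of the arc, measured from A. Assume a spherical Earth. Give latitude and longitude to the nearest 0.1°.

≈ 38.0°S, 86.3°W

Write both endpoints as unit vectors p₁, p₂ with components (cos φ cos λ, cos φ sin λ, sin φ).
The central angle between the endpoints is δ = arccos(p₁·p₂) ≈ 1.508 rad (86.4°).
Interpolate at f = 0.55 with slerp weights a = sin((1−f)δ)/sin δ ≈ 0.629, b = sin(fδ)/sin δ ≈ 0.739.
p = a·p₁ + b·p₂ ≈ (0.051, -0.786, -0.616); φ = arcsin(p_z) ≈ -38.05°, λ = atan2(p_y, p_x) ≈ -86.25°.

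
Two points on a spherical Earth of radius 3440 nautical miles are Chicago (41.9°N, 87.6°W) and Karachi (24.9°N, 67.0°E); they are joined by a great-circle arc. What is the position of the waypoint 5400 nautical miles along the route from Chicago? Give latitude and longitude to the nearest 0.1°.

Write both endpoints as unit vectors p₁, p₂ with components (cos φ cos λ, cos φ sin λ, sin φ).
The central angle between the endpoints is δ = arccos(p₁·p₂) ≈ 1.906 rad (109.2°). The total great-circle distance is δ·R ≈ 1.906 × 3440 ≈ 6556 nmi, so the target fraction is f = 5400/6556 ≈ 0.824.
Interpolate at f ≈ 0.824 with slerp weights a = sin((1−f)δ)/sin δ ≈ 0.349, b = sin(fδ)/sin δ ≈ 1.059.
p = a·p₁ + b·p₂ ≈ (0.386, 0.624, 0.679); φ = arcsin(p_z) ≈ 42.76°, λ = atan2(p_y, p_x) ≈ 58.27°.

≈ (42.8°N, 58.3°E)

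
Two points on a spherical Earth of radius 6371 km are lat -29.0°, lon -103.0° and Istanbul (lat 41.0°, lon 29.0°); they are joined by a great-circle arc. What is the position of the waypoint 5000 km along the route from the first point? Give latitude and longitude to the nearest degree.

Write both endpoints as unit vectors p₁, p₂ with components (cos φ cos λ, cos φ sin λ, sin φ).
The central angle between the endpoints is δ = arccos(p₁·p₂) ≈ 2.434 rad (139.4°). The total great-circle distance is δ·R ≈ 2.434 × 6371 ≈ 15505 km, so the target fraction is f = 5000/15505 ≈ 0.322.
Interpolate at f ≈ 0.322 with slerp weights a = sin((1−f)δ)/sin δ ≈ 1.533, b = sin(fδ)/sin δ ≈ 1.087.
p = a·p₁ + b·p₂ ≈ (0.416, -0.909, -0.030); φ = arcsin(p_z) ≈ -1.74°, λ = atan2(p_y, p_x) ≈ -65.42°.

≈ lat -2°, lon -65°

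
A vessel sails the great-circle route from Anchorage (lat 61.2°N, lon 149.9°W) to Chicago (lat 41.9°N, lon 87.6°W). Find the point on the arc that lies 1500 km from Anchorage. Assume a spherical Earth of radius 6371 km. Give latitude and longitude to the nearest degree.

Convert each endpoint to a unit vector on the sphere (x = cos φ cos λ, y = cos φ sin λ, z = sin φ).
The central angle between the endpoints is δ = arccos(p₁·p₂) ≈ 0.720 rad (41.2°). The total great-circle distance is δ·R ≈ 0.720 × 6371 ≈ 4586 km, so the target fraction is f = 1500/4586 ≈ 0.327.
Interpolate at f ≈ 0.327 with slerp weights a = sin((1−f)δ)/sin δ ≈ 0.706, b = sin(fδ)/sin δ ≈ 0.354.
p = a·p₁ + b·p₂ ≈ (-0.283, -0.434, 0.855); φ = arcsin(p_z) ≈ 58.79°, λ = atan2(p_y, p_x) ≈ -123.15°.

≈ lat 59°N, lon 123°W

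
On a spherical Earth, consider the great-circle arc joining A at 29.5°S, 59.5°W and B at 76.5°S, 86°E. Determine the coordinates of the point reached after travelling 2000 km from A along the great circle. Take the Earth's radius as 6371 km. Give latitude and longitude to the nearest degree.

From cos δ = sin φ₁ sin φ₂ + cos φ₁ cos φ₂ cos Δλ, the central angle is δ ≈ 1.254 rad (71.9°). The total great-circle distance is δ·R ≈ 1.254 × 6371 ≈ 7990 km, so the target fraction is f = 2000/7990 ≈ 0.250.
Interpolate at f ≈ 0.250 with slerp weights a = sin((1−f)δ)/sin δ ≈ 0.850, b = sin(fδ)/sin δ ≈ 0.325.
p = a·p₁ + b·p₂ ≈ (0.381, -0.562, -0.735); φ = arcsin(p_z) ≈ -47.27°, λ = atan2(p_y, p_x) ≈ -55.87°.

≈ 47°S, 56°W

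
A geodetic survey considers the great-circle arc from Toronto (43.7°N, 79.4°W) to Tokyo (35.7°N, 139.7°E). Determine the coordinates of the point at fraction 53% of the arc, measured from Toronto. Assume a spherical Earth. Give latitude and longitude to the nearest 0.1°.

≈ (67.1°N, 166.2°W)

From cos δ = sin φ₁ sin φ₂ + cos φ₁ cos φ₂ cos Δλ, the central angle is δ ≈ 1.623 rad (93.0°).
Interpolate at f = 0.53 with slerp weights a = sin((1−f)δ)/sin δ ≈ 0.692, b = sin(fδ)/sin δ ≈ 0.759.
p = a·p₁ + b·p₂ ≈ (-0.378, -0.093, 0.921); φ = arcsin(p_z) ≈ 67.08°, λ = atan2(p_y, p_x) ≈ -166.18°.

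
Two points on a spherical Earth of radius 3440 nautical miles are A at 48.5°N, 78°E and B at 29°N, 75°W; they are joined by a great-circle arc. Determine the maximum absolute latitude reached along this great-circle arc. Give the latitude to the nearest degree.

≈ 75°N

The great circle lies in the plane with unit normal n̂ = (p₁ × p₂)/|p₁ × p₂|.
Here n̂_z ≈ -0.266; the vertex latitude is φ_max = arccos|n̂_z| ≈ 74.6°.
Check via Clairaut: cos φ_max = |cos φ₁| · sin C = cos(48.5°)·sin(23.7°) ≈ 0.266, again giving ≈ 74.6°.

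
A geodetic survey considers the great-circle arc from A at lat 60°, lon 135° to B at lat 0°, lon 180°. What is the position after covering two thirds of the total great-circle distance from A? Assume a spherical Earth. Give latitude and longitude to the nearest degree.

≈ lat 21°, lon 171°

The haversine formula gives a central angle δ ≈ 1.209 rad (69.3°) between the endpoints.
Interpolate at f = 2/3 with slerp weights a = sin((1−f)δ)/sin δ ≈ 0.419, b = sin(fδ)/sin δ ≈ 0.772.
p = a·p₁ + b·p₂ ≈ (-0.920, 0.148, 0.363); φ = arcsin(p_z) ≈ 21.30°, λ = atan2(p_y, p_x) ≈ 170.84°.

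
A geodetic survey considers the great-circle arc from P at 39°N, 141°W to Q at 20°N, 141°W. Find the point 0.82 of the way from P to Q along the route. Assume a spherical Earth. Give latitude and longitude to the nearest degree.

Convert each endpoint to a unit vector on the sphere (x = cos φ cos λ, y = cos φ sin λ, z = sin φ).
The central angle between the endpoints is δ = arccos(p₁·p₂) ≈ 0.332 rad (19.0°).
Interpolate at f = 0.82 with slerp weights a = sin((1−f)δ)/sin δ ≈ 0.183, b = sin(fδ)/sin δ ≈ 0.825.
p = a·p₁ + b·p₂ ≈ (-0.713, -0.577, 0.397); φ = arcsin(p_z) ≈ 23.42°, λ = atan2(p_y, p_x) ≈ -141.00°.

≈ 23°N, 141°W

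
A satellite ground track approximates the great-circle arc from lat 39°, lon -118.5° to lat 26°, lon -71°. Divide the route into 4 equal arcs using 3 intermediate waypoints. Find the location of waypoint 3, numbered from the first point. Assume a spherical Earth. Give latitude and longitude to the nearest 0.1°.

≈ lat 30.9°, lon -81.5°

From cos δ = sin φ₁ sin φ₂ + cos φ₁ cos φ₂ cos Δλ, the central angle is δ ≈ 0.726 rad (41.6°).
Interpolate at f = 3/4 with slerp weights a = sin((1−f)δ)/sin δ ≈ 0.272, b = sin(fδ)/sin δ ≈ 0.780.
p = a·p₁ + b·p₂ ≈ (0.127, -0.849, 0.513); φ = arcsin(p_z) ≈ 30.87°, λ = atan2(p_y, p_x) ≈ -81.46°.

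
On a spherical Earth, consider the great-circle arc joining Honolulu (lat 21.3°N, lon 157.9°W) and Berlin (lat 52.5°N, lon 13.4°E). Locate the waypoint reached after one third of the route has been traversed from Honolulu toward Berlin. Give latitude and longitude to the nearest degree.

From cos δ = sin φ₁ sin φ₂ + cos φ₁ cos φ₂ cos Δλ, the central angle is δ ≈ 1.847 rad (105.8°).
Interpolate at f = 1/3 with slerp weights a = sin((1−f)δ)/sin δ ≈ 0.980, b = sin(fδ)/sin δ ≈ 0.600.
p = a·p₁ + b·p₂ ≈ (-0.491, -0.259, 0.832); φ = arcsin(p_z) ≈ 56.31°, λ = atan2(p_y, p_x) ≈ -152.18°.

≈ lat 56°N, lon 152°W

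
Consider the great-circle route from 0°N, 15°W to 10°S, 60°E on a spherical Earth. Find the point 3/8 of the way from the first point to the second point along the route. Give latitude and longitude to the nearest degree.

≈ 5°S, 13°E

Convert each endpoint to a unit vector on the sphere (x = cos φ cos λ, y = cos φ sin λ, z = sin φ).
The central angle between the endpoints is δ = arccos(p₁·p₂) ≈ 1.313 rad (75.2°).
Interpolate at f = 3/8 with slerp weights a = sin((1−f)δ)/sin δ ≈ 0.757, b = sin(fδ)/sin δ ≈ 0.489.
p = a·p₁ + b·p₂ ≈ (0.972, 0.221, -0.085); φ = arcsin(p_z) ≈ -4.87°, λ = atan2(p_y, p_x) ≈ 12.82°.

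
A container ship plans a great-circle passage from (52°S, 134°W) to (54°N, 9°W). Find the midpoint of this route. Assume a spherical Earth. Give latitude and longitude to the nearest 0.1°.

≈ (2.2°N, 74.0°W)

The haversine formula gives a central angle δ ≈ 2.578 rad (147.7°) between the endpoints.
Interpolate at f = 1/2 with slerp weights a = sin((1−f)δ)/sin δ ≈ 1.797, b = sin(fδ)/sin δ ≈ 1.797.
p = a·p₁ + b·p₂ ≈ (0.275, -0.961, 0.038); φ = arcsin(p_z) ≈ 2.16°, λ = atan2(p_y, p_x) ≈ -74.05°.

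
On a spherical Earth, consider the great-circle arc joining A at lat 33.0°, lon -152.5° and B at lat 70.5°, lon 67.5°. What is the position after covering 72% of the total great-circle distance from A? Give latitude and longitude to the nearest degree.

≈ lat 78°, lon 145°

From cos δ = sin φ₁ sin φ₂ + cos φ₁ cos φ₂ cos Δλ, the central angle is δ ≈ 1.267 rad (72.6°).
Interpolate at f = 0.72 with slerp weights a = sin((1−f)δ)/sin δ ≈ 0.364, b = sin(fδ)/sin δ ≈ 0.829.
p = a·p₁ + b·p₂ ≈ (-0.165, 0.115, 0.980); φ = arcsin(p_z) ≈ 78.41°, λ = atan2(p_y, p_x) ≈ 145.20°.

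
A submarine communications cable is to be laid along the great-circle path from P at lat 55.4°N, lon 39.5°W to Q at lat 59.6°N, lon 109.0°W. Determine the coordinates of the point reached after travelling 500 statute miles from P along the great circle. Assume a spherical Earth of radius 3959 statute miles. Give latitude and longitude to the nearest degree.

≈ lat 59°N, lon 51°W

The haversine formula gives a central angle δ ≈ 0.626 rad (35.8°) between the endpoints. The total great-circle distance is δ·R ≈ 0.626 × 3959 ≈ 2477 mi, so the target fraction is f = 500/2477 ≈ 0.202.
Interpolate at f ≈ 0.202 with slerp weights a = sin((1−f)δ)/sin δ ≈ 0.818, b = sin(fδ)/sin δ ≈ 0.215.
p = a·p₁ + b·p₂ ≈ (0.323, -0.398, 0.859); φ = arcsin(p_z) ≈ 59.16°, λ = atan2(p_y, p_x) ≈ -50.97°.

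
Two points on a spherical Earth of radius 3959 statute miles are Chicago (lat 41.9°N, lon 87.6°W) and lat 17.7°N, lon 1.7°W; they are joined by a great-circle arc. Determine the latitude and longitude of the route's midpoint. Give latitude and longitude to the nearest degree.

≈ lat 38°N, lon 38°W

The haversine formula gives a central angle δ ≈ 1.314 rad (75.3°) between the endpoints.
Interpolate at f = 1/2 with slerp weights a = sin((1−f)δ)/sin δ ≈ 0.632, b = sin(fδ)/sin δ ≈ 0.632.
p = a·p₁ + b·p₂ ≈ (0.621, -0.487, 0.614); φ = arcsin(p_z) ≈ 37.86°, λ = atan2(p_y, p_x) ≈ -38.13°.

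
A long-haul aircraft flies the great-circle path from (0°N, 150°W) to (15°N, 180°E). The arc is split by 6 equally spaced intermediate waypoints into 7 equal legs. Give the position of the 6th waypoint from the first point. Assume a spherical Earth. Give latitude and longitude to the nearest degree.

≈ (13°N, 176°W)

Write both endpoints as unit vectors p₁, p₂ with components (cos φ cos λ, cos φ sin λ, sin φ).
The central angle between the endpoints is δ = arccos(p₁·p₂) ≈ 0.580 rad (33.2°).
Interpolate at f = 6/7 with slerp weights a = sin((1−f)δ)/sin δ ≈ 0.151, b = sin(fδ)/sin δ ≈ 0.870.
p = a·p₁ + b·p₂ ≈ (-0.971, -0.076, 0.225); φ = arcsin(p_z) ≈ 13.02°, λ = atan2(p_y, p_x) ≈ -175.56°.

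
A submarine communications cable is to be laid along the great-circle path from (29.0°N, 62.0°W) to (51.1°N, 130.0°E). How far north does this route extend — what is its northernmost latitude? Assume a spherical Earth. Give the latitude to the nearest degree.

The great circle lies in the plane with unit normal n̂ = (p₁ × p₂)/|p₁ × p₂|.
Here n̂_z ≈ -0.116; the vertex latitude is φ_max = arccos|n̂_z| ≈ 83.4°.

≈ 83°N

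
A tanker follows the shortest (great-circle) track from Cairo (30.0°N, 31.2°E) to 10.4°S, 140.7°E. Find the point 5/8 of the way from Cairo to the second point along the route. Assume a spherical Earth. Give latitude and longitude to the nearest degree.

≈ 10°N, 104°E

The haversine formula gives a central angle δ ≈ 1.955 rad (112.0°) between the endpoints.
Interpolate at f = 5/8 with slerp weights a = sin((1−f)δ)/sin δ ≈ 0.722, b = sin(fδ)/sin δ ≈ 1.013.
p = a·p₁ + b·p₂ ≈ (-0.237, 0.955, 0.178); φ = arcsin(p_z) ≈ 10.25°, λ = atan2(p_y, p_x) ≈ 103.92°.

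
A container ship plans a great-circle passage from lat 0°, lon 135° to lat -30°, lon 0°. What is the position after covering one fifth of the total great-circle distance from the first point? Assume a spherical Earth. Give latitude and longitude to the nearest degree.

≈ lat -16°, lon 115°

From cos δ = sin φ₁ sin φ₂ + cos φ₁ cos φ₂ cos Δλ, the central angle is δ ≈ 2.230 rad (127.8°).
Interpolate at f = 1/5 with slerp weights a = sin((1−f)δ)/sin δ ≈ 1.236, b = sin(fδ)/sin δ ≈ 0.546.
p = a·p₁ + b·p₂ ≈ (-0.402, 0.874, -0.273); φ = arcsin(p_z) ≈ -15.83°, λ = atan2(p_y, p_x) ≈ 114.68°.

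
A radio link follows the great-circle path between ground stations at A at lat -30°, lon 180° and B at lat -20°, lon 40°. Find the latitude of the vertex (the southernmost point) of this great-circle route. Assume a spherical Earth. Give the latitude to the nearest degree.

The great circle lies in the plane with unit normal n̂ = (p₁ × p₂)/|p₁ × p₂|.
Here n̂_z ≈ -0.587; the vertex latitude is φ_max = arccos|n̂_z| ≈ 54.1°.
Check via Clairaut: cos φ_max = |cos φ₁| · sin C = cos(30.0°)·sin(137.4°) ≈ 0.587, again giving ≈ 54.1°.

≈ -54°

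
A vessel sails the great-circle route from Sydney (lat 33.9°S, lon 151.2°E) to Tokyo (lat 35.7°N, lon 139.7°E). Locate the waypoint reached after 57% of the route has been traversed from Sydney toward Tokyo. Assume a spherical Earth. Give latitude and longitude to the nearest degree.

Write both endpoints as unit vectors p₁, p₂ with components (cos φ cos λ, cos φ sin λ, sin φ).
The central angle between the endpoints is δ = arccos(p₁·p₂) ≈ 1.229 rad (70.4°).
Interpolate at f = 0.57 with slerp weights a = sin((1−f)δ)/sin δ ≈ 0.535, b = sin(fδ)/sin δ ≈ 0.684.
p = a·p₁ + b·p₂ ≈ (-0.813, 0.573, 0.101); φ = arcsin(p_z) ≈ 5.78°, λ = atan2(p_y, p_x) ≈ 144.81°.

≈ lat 6°N, lon 145°E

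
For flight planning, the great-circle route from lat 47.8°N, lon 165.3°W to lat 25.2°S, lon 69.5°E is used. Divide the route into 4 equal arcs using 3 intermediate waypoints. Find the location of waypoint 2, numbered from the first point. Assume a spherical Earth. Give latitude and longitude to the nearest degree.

≈ lat 23°N, lon 116°E

Convert each endpoint to a unit vector on the sphere (x = cos φ cos λ, y = cos φ sin λ, z = sin φ).
The central angle between the endpoints is δ = arccos(p₁·p₂) ≈ 2.299 rad (131.7°).
Interpolate at f = 2/4 with slerp weights a = sin((1−f)δ)/sin δ ≈ 1.223, b = sin(fδ)/sin δ ≈ 1.223.
p = a·p₁ + b·p₂ ≈ (-0.407, 0.828, 0.385); φ = arcsin(p_z) ≈ 22.66°, λ = atan2(p_y, p_x) ≈ 116.18°.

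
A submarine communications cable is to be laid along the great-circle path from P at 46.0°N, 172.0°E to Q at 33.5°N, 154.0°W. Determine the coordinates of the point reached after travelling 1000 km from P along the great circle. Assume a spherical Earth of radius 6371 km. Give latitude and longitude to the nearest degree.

≈ 43°N, 176°W

From cos δ = sin φ₁ sin φ₂ + cos φ₁ cos φ₂ cos Δλ, the central angle is δ ≈ 0.501 rad (28.7°). The total great-circle distance is δ·R ≈ 0.501 × 6371 ≈ 3190 km, so the target fraction is f = 1000/3190 ≈ 0.314.
Interpolate at f ≈ 0.314 with slerp weights a = sin((1−f)δ)/sin δ ≈ 0.702, b = sin(fδ)/sin δ ≈ 0.326.
p = a·p₁ + b·p₂ ≈ (-0.727, -0.051, 0.685); φ = arcsin(p_z) ≈ 43.21°, λ = atan2(p_y, p_x) ≈ -175.97°.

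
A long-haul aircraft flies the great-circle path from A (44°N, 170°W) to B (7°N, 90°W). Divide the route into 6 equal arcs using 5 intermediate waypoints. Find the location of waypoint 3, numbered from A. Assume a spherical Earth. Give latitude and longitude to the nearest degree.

Write both endpoints as unit vectors p₁, p₂ with components (cos φ cos λ, cos φ sin λ, sin φ).
The central angle between the endpoints is δ = arccos(p₁·p₂) ≈ 1.361 rad (78.0°).
Interpolate at f = 3/6 with slerp weights a = sin((1−f)δ)/sin δ ≈ 0.643, b = sin(fδ)/sin δ ≈ 0.643.
p = a·p₁ + b·p₂ ≈ (-0.456, -0.719, 0.525); φ = arcsin(p_z) ≈ 31.68°, λ = atan2(p_y, p_x) ≈ -122.37°.

≈ (32°N, 122°W)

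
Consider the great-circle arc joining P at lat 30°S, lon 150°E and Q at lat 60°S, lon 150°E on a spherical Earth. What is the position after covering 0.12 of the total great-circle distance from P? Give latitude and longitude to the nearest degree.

≈ lat 34°S, lon 150°E

Convert each endpoint to a unit vector on the sphere (x = cos φ cos λ, y = cos φ sin λ, z = sin φ).
The central angle between the endpoints is δ = arccos(p₁·p₂) ≈ 0.524 rad (30.0°).
Interpolate at f = 0.12 with slerp weights a = sin((1−f)δ)/sin δ ≈ 0.889, b = sin(fδ)/sin δ ≈ 0.126.
p = a·p₁ + b·p₂ ≈ (-0.721, 0.416, -0.553); φ = arcsin(p_z) ≈ -33.60°, λ = atan2(p_y, p_x) ≈ 150.00°.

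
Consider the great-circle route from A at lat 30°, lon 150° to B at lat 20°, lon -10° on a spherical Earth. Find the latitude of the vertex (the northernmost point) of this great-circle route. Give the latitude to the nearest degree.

The great circle lies in the plane with unit normal n̂ = (p₁ × p₂)/|p₁ × p₂|.
Here n̂_z ≈ -0.346; the vertex latitude is φ_max = arccos|n̂_z| ≈ 69.8°.
Check via Clairaut: cos φ_max = |cos φ₁| · sin C = cos(30.0°)·sin(23.5°) ≈ 0.346, again giving ≈ 69.8°.

≈ 70°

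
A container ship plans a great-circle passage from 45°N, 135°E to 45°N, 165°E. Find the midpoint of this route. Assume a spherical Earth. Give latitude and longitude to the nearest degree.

≈ 46°N, 150°E

Write both endpoints as unit vectors p₁, p₂ with components (cos φ cos λ, cos φ sin λ, sin φ).
The central angle between the endpoints is δ = arccos(p₁·p₂) ≈ 0.368 rad (21.1°).
Interpolate at f = 1/2 with slerp weights a = sin((1−f)δ)/sin δ ≈ 0.509, b = sin(fδ)/sin δ ≈ 0.509.
p = a·p₁ + b·p₂ ≈ (-0.602, 0.347, 0.719); φ = arcsin(p_z) ≈ 45.99°, λ = atan2(p_y, p_x) ≈ 150.00°.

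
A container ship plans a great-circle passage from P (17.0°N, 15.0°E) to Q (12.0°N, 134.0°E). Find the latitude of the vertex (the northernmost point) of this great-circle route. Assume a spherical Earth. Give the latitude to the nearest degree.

The great circle lies in the plane with unit normal n̂ = (p₁ × p₂)/|p₁ × p₂|.
Here n̂_z ≈ +0.890; the vertex latitude is φ_max = arccos|n̂_z| ≈ 27.2°.

≈ 27°N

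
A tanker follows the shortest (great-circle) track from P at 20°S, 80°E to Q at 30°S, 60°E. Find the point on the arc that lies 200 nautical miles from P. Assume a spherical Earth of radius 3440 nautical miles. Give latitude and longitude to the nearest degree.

≈ 22°S, 77°E

Write both endpoints as unit vectors p₁, p₂ with components (cos φ cos λ, cos φ sin λ, sin φ).
The central angle between the endpoints is δ = arccos(p₁·p₂) ≈ 0.360 rad (20.7°). The total great-circle distance is δ·R ≈ 0.360 × 3440 ≈ 1240 nmi, so the target fraction is f = 200/1240 ≈ 0.161.
Interpolate at f ≈ 0.161 with slerp weights a = sin((1−f)δ)/sin δ ≈ 0.844, b = sin(fδ)/sin δ ≈ 0.165.
p = a·p₁ + b·p₂ ≈ (0.209, 0.905, -0.371); φ = arcsin(p_z) ≈ -21.78°, λ = atan2(p_y, p_x) ≈ 76.99°.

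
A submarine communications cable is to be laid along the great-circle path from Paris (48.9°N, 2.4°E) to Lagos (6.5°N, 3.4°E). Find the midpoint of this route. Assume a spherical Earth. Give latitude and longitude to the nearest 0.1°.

The haversine formula gives a central angle δ ≈ 0.740 rad (42.4°) between the endpoints.
Interpolate at f = 1/2 with slerp weights a = sin((1−f)δ)/sin δ ≈ 0.536, b = sin(fδ)/sin δ ≈ 0.536.
p = a·p₁ + b·p₂ ≈ (0.884, 0.046, 0.465); φ = arcsin(p_z) ≈ 27.70°, λ = atan2(p_y, p_x) ≈ 3.00°.

≈ (27.7°N, 3.0°E)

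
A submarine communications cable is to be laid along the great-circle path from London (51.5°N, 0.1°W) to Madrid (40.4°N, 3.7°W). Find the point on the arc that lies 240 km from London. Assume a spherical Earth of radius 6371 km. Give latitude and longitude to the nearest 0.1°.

The haversine formula gives a central angle δ ≈ 0.199 rad (11.4°) between the endpoints. The total great-circle distance is δ·R ≈ 0.199 × 6371 ≈ 1265 km, so the target fraction is f = 240/1265 ≈ 0.190.
Interpolate at f ≈ 0.190 with slerp weights a = sin((1−f)δ)/sin δ ≈ 0.812, b = sin(fδ)/sin δ ≈ 0.191.
p = a·p₁ + b·p₂ ≈ (0.651, -0.010, 0.759); φ = arcsin(p_z) ≈ 49.40°, λ = atan2(p_y, p_x) ≈ -0.90°.

≈ (49.4°N, 0.9°W)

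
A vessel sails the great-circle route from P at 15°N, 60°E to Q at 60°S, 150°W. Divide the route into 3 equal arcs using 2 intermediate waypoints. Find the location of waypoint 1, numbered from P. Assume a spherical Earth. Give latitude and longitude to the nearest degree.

Convert each endpoint to a unit vector on the sphere (x = cos φ cos λ, y = cos φ sin λ, z = sin φ).
The central angle between the endpoints is δ = arccos(p₁·p₂) ≈ 2.268 rad (130.0°).
Interpolate at f = 1/3 with slerp weights a = sin((1−f)δ)/sin δ ≈ 1.303, b = sin(fδ)/sin δ ≈ 0.895.
p = a·p₁ + b·p₂ ≈ (0.241, 0.866, -0.438); φ = arcsin(p_z) ≈ -25.99°, λ = atan2(p_y, p_x) ≈ 74.42°.

≈ 26°S, 74°E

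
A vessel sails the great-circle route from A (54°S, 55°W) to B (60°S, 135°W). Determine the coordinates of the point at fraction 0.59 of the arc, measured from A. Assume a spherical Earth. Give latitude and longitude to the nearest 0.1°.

≈ (63.9°S, 99.5°W)

The haversine formula gives a central angle δ ≈ 0.720 rad (41.3°) between the endpoints.
Interpolate at f = 0.59 with slerp weights a = sin((1−f)δ)/sin δ ≈ 0.441, b = sin(fδ)/sin δ ≈ 0.625.
p = a·p₁ + b·p₂ ≈ (-0.072, -0.433, -0.898); φ = arcsin(p_z) ≈ -63.93°, λ = atan2(p_y, p_x) ≈ -99.46°.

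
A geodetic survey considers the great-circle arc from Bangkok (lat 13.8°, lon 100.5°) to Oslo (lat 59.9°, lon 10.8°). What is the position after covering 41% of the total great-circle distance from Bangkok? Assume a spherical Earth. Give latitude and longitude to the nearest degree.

≈ lat 40°, lon 80°

Convert each endpoint to a unit vector on the sphere (x = cos φ cos λ, y = cos φ sin λ, z = sin φ).
The central angle between the endpoints is δ = arccos(p₁·p₂) ≈ 1.360 rad (77.9°).
Interpolate at f = 0.41 with slerp weights a = sin((1−f)δ)/sin δ ≈ 0.735, b = sin(fδ)/sin δ ≈ 0.541.
p = a·p₁ + b·p₂ ≈ (0.136, 0.753, 0.644); φ = arcsin(p_z) ≈ 40.06°, λ = atan2(p_y, p_x) ≈ 79.73°.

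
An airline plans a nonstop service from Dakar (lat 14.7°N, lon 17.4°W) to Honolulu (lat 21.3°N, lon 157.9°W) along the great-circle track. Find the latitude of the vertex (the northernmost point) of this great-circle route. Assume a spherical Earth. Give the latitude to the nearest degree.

The great circle lies in the plane with unit normal n̂ = (p₁ × p₂)/|p₁ × p₂|.
Here n̂_z ≈ -0.719; the vertex latitude is φ_max = arccos|n̂_z| ≈ 44.1°.
Check via Clairaut: cos φ_max = |cos φ₁| · sin C = cos(14.7°)·sin(48.0°) ≈ 0.719, again giving ≈ 44.1°.

≈ 44°N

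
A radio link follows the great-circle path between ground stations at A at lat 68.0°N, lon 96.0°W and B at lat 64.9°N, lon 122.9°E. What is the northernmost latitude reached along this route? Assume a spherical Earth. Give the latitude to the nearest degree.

The great circle lies in the plane with unit normal n̂ = (p₁ × p₂)/|p₁ × p₂|.
Here n̂_z ≈ -0.143; the vertex latitude is φ_max = arccos|n̂_z| ≈ 81.8°.
Check via Clairaut: cos φ_max = |cos φ₁| · sin C = cos(68.0°)·sin(22.4°) ≈ 0.143, again giving ≈ 81.8°.

≈ 82°N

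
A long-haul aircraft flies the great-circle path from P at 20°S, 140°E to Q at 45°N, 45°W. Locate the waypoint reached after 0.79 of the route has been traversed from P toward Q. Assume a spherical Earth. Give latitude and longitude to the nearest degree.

Write both endpoints as unit vectors p₁, p₂ with components (cos φ cos λ, cos φ sin λ, sin φ).
The central angle between the endpoints is δ = arccos(p₁·p₂) ≈ 2.699 rad (154.7°).
Interpolate at f = 0.79 with slerp weights a = sin((1−f)δ)/sin δ ≈ 1.255, b = sin(fδ)/sin δ ≈ 1.978.
p = a·p₁ + b·p₂ ≈ (0.086, -0.231, 0.969); φ = arcsin(p_z) ≈ 75.74°, λ = atan2(p_y, p_x) ≈ -69.66°.

≈ 76°N, 70°W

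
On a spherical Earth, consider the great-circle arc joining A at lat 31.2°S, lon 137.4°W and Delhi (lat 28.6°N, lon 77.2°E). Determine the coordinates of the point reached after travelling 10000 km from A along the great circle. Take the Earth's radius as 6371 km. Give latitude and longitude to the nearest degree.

≈ lat 3°N, lon 135°E

Write both endpoints as unit vectors p₁, p₂ with components (cos φ cos λ, cos φ sin λ, sin φ).
The central angle between the endpoints is δ = arccos(p₁·p₂) ≈ 2.618 rad (150.0°). The total great-circle distance is δ·R ≈ 2.618 × 6371 ≈ 16681 km, so the target fraction is f = 10000/16681 ≈ 0.599.
Interpolate at f ≈ 0.599 with slerp weights a = sin((1−f)δ)/sin δ ≈ 1.734, b = sin(fδ)/sin δ ≈ 2.001.
p = a·p₁ + b·p₂ ≈ (-0.703, 0.709, 0.059); φ = arcsin(p_z) ≈ 3.41°, λ = atan2(p_y, p_x) ≈ 134.75°.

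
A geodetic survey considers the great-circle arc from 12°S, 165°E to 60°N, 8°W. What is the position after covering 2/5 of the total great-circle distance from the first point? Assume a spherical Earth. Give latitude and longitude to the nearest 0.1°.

≈ 40.5°N, 160.1°E

The haversine formula gives a central angle δ ≈ 2.299 rad (131.7°) between the endpoints.
Interpolate at f = 2/5 with slerp weights a = sin((1−f)δ)/sin δ ≈ 1.315, b = sin(fδ)/sin δ ≈ 1.066.
p = a·p₁ + b·p₂ ≈ (-0.715, 0.259, 0.649); φ = arcsin(p_z) ≈ 40.49°, λ = atan2(p_y, p_x) ≈ 160.10°.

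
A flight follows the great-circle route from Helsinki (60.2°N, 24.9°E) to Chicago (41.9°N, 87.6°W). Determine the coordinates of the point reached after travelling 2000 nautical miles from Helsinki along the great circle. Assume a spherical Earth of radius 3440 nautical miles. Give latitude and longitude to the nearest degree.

≈ 64°N, 51°W

Write both endpoints as unit vectors p₁, p₂ with components (cos φ cos λ, cos φ sin λ, sin φ).
The central angle between the endpoints is δ = arccos(p₁·p₂) ≈ 1.117 rad (64.0°). The total great-circle distance is δ·R ≈ 1.117 × 3440 ≈ 3844 nmi, so the target fraction is f = 2000/3844 ≈ 0.520.
Interpolate at f ≈ 0.520 with slerp weights a = sin((1−f)δ)/sin δ ≈ 0.568, b = sin(fδ)/sin δ ≈ 0.611.
p = a·p₁ + b·p₂ ≈ (0.275, -0.335, 0.901); φ = arcsin(p_z) ≈ 64.29°, λ = atan2(p_y, p_x) ≈ -50.64°.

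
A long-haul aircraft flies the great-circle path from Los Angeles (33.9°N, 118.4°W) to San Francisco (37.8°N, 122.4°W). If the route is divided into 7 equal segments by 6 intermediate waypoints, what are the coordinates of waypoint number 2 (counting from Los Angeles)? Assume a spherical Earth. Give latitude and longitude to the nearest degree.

≈ 35°N, 120°W

Write both endpoints as unit vectors p₁, p₂ with components (cos φ cos λ, cos φ sin λ, sin φ).
The central angle between the endpoints is δ = arccos(p₁·p₂) ≈ 0.088 rad (5.1°).
Interpolate at f = 2/7 with slerp weights a = sin((1−f)δ)/sin δ ≈ 0.715, b = sin(fδ)/sin δ ≈ 0.286.
p = a·p₁ + b·p₂ ≈ (-0.403, -0.713, 0.574); φ = arcsin(p_z) ≈ 35.03°, λ = atan2(p_y, p_x) ≈ -119.50°.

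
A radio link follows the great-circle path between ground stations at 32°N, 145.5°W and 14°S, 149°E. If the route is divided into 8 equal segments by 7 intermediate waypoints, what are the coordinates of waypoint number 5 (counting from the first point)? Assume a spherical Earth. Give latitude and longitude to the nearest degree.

≈ 4°N, 172°E

Convert each endpoint to a unit vector on the sphere (x = cos φ cos λ, y = cos φ sin λ, z = sin φ).
The central angle between the endpoints is δ = arccos(p₁·p₂) ≈ 1.356 rad (77.7°).
Interpolate at f = 5/8 with slerp weights a = sin((1−f)δ)/sin δ ≈ 0.498, b = sin(fδ)/sin δ ≈ 0.767.
p = a·p₁ + b·p₂ ≈ (-0.986, 0.144, 0.078); φ = arcsin(p_z) ≈ 4.50°, λ = atan2(p_y, p_x) ≈ 171.69°.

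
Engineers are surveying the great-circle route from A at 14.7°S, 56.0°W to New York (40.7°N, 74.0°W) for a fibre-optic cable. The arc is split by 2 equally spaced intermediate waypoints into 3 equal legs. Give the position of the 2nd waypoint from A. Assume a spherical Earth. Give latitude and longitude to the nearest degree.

Write both endpoints as unit vectors p₁, p₂ with components (cos φ cos λ, cos φ sin λ, sin φ).
The central angle between the endpoints is δ = arccos(p₁·p₂) ≈ 1.010 rad (57.9°).
Interpolate at f = 2/3 with slerp weights a = sin((1−f)δ)/sin δ ≈ 0.390, b = sin(fδ)/sin δ ≈ 0.736.
p = a·p₁ + b·p₂ ≈ (0.365, -0.849, 0.381); φ = arcsin(p_z) ≈ 22.41°, λ = atan2(p_y, p_x) ≈ -66.75°.

≈ 22°N, 67°W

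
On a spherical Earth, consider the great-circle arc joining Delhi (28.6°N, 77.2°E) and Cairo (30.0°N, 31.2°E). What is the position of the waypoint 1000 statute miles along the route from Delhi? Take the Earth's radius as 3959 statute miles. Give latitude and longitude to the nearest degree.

From cos δ = sin φ₁ sin φ₂ + cos φ₁ cos φ₂ cos Δλ, the central angle is δ ≈ 0.696 rad (39.9°). The total great-circle distance is δ·R ≈ 0.696 × 3959 ≈ 2755 mi, so the target fraction is f = 1000/2755 ≈ 0.363.
Interpolate at f ≈ 0.363 with slerp weights a = sin((1−f)δ)/sin δ ≈ 0.669, b = sin(fδ)/sin δ ≈ 0.390.
p = a·p₁ + b·p₂ ≈ (0.419, 0.748, 0.515); φ = arcsin(p_z) ≈ 31.01°, λ = atan2(p_y, p_x) ≈ 60.74°.

≈ 31°N, 61°E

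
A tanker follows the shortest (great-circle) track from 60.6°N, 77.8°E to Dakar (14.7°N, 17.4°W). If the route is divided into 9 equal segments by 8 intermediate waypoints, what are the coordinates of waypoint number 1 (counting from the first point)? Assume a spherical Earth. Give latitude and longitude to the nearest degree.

Convert each endpoint to a unit vector on the sphere (x = cos φ cos λ, y = cos φ sin λ, z = sin φ).
The central angle between the endpoints is δ = arccos(p₁·p₂) ≈ 1.392 rad (79.7°).
Interpolate at f = 1/9 with slerp weights a = sin((1−f)δ)/sin δ ≈ 0.960, b = sin(fδ)/sin δ ≈ 0.157.
p = a·p₁ + b·p₂ ≈ (0.244, 0.415, 0.876); φ = arcsin(p_z) ≈ 61.19°, λ = atan2(p_y, p_x) ≈ 59.56°.

≈ 61°N, 60°E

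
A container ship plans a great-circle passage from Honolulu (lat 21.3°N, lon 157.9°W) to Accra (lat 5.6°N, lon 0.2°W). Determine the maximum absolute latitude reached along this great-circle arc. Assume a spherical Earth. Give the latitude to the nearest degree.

≈ 52°N

The great circle lies in the plane with unit normal n̂ = (p₁ × p₂)/|p₁ × p₂|.
Here n̂_z ≈ +0.619; the vertex latitude is φ_max = arccos|n̂_z| ≈ 51.8°.
Check via Clairaut: cos φ_max = |cos φ₁| · sin C = cos(21.3°)·sin(41.6°) ≈ 0.619, again giving ≈ 51.8°.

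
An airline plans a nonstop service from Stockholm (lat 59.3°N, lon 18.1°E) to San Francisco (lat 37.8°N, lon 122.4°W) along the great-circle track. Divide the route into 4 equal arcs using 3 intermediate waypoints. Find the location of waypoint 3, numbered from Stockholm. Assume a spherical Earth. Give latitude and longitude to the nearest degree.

The haversine formula gives a central angle δ ≈ 1.353 rad (77.5°) between the endpoints.
Interpolate at f = 3/4 with slerp weights a = sin((1−f)δ)/sin δ ≈ 0.340, b = sin(fδ)/sin δ ≈ 0.870.
p = a·p₁ + b·p₂ ≈ (-0.203, -0.526, 0.825); φ = arcsin(p_z) ≈ 55.64°, λ = atan2(p_y, p_x) ≈ -111.12°.

≈ lat 56°N, lon 111°W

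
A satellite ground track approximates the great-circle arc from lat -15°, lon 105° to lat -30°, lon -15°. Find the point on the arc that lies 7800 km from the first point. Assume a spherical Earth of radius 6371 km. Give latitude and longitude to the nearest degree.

≈ lat -41°, lon 28°

Write both endpoints as unit vectors p₁, p₂ with components (cos φ cos λ, cos φ sin λ, sin φ).
The central angle between the endpoints is δ = arccos(p₁·p₂) ≈ 1.864 rad (106.8°). The total great-circle distance is δ·R ≈ 1.864 × 6371 ≈ 11874 km, so the target fraction is f = 7800/11874 ≈ 0.657.
Interpolate at f ≈ 0.657 with slerp weights a = sin((1−f)δ)/sin δ ≈ 0.623, b = sin(fδ)/sin δ ≈ 0.982.
p = a·p₁ + b·p₂ ≈ (0.666, 0.361, -0.653); φ = arcsin(p_z) ≈ -40.74°, λ = atan2(p_y, p_x) ≈ 28.49°.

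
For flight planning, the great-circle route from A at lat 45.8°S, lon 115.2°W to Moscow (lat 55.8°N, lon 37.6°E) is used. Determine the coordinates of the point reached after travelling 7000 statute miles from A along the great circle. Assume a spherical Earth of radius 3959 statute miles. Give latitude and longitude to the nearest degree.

Write both endpoints as unit vectors p₁, p₂ with components (cos φ cos λ, cos φ sin λ, sin φ).
The central angle between the endpoints is δ = arccos(p₁·p₂) ≈ 2.798 rad (160.3°). The total great-circle distance is δ·R ≈ 2.798 × 3959 ≈ 11076 mi, so the target fraction is f = 7000/11076 ≈ 0.632.
Interpolate at f ≈ 0.632 with slerp weights a = sin((1−f)δ)/sin δ ≈ 2.543, b = sin(fδ)/sin δ ≈ 2.909.
p = a·p₁ + b·p₂ ≈ (0.541, -0.606, 0.583); φ = arcsin(p_z) ≈ 35.67°, λ = atan2(p_y, p_x) ≈ -48.27°.

≈ lat 36°N, lon 48°W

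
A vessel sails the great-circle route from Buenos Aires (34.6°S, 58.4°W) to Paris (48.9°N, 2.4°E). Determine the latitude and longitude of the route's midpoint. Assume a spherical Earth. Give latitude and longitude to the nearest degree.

Write both endpoints as unit vectors p₁, p₂ with components (cos φ cos λ, cos φ sin λ, sin φ).
The central angle between the endpoints is δ = arccos(p₁·p₂) ≈ 1.735 rad (99.4°).
Interpolate at f = 1/2 with slerp weights a = sin((1−f)δ)/sin δ ≈ 0.773, b = sin(fδ)/sin δ ≈ 0.773.
p = a·p₁ + b·p₂ ≈ (0.841, -0.521, 0.144); φ = arcsin(p_z) ≈ 8.26°, λ = atan2(p_y, p_x) ≈ -31.76°.

≈ (8°N, 32°W)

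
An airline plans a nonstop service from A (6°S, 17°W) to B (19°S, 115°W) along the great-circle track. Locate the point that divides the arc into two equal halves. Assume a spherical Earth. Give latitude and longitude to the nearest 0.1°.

≈ (18.7°S, 64.3°W)

Convert each endpoint to a unit vector on the sphere (x = cos φ cos λ, y = cos φ sin λ, z = sin φ).
The central angle between the endpoints is δ = arccos(p₁·p₂) ≈ 1.668 rad (95.6°).
Interpolate at f = 1/2 with slerp weights a = sin((1−f)δ)/sin δ ≈ 0.744, b = sin(fδ)/sin δ ≈ 0.744.
p = a·p₁ + b·p₂ ≈ (0.410, -0.854, -0.320); φ = arcsin(p_z) ≈ -18.66°, λ = atan2(p_y, p_x) ≈ -64.34°.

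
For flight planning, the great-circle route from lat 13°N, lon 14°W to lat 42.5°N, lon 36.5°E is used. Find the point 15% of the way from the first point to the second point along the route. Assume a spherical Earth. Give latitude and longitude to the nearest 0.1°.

≈ lat 18.4°N, lon 8.1°W

Write both endpoints as unit vectors p₁, p₂ with components (cos φ cos λ, cos φ sin λ, sin φ).
The central angle between the endpoints is δ = arccos(p₁·p₂) ≈ 0.916 rad (52.5°).
Interpolate at f = 0.15 with slerp weights a = sin((1−f)δ)/sin δ ≈ 0.885, b = sin(fδ)/sin δ ≈ 0.173.
p = a·p₁ + b·p₂ ≈ (0.939, -0.133, 0.316); φ = arcsin(p_z) ≈ 18.41°, λ = atan2(p_y, p_x) ≈ -8.06°.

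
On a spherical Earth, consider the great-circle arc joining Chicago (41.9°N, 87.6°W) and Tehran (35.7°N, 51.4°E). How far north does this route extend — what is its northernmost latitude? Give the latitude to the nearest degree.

The great circle lies in the plane with unit normal n̂ = (p₁ × p₂)/|p₁ × p₂|.
Here n̂_z ≈ +0.397; the vertex latitude is φ_max = arccos|n̂_z| ≈ 66.6°.
Check via Clairaut: cos φ_max = |cos φ₁| · sin C = cos(41.9°)·sin(32.3°) ≈ 0.397, again giving ≈ 66.6°.

≈ 67°N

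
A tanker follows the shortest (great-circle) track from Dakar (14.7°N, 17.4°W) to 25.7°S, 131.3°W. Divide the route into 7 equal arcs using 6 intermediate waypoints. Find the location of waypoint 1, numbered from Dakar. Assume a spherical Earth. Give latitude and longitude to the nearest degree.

≈ 8°N, 33°W

Write both endpoints as unit vectors p₁, p₂ with components (cos φ cos λ, cos φ sin λ, sin φ).
The central angle between the endpoints is δ = arccos(p₁·p₂) ≈ 2.052 rad (117.6°).
Interpolate at f = 1/7 with slerp weights a = sin((1−f)δ)/sin δ ≈ 1.108, b = sin(fδ)/sin δ ≈ 0.326.
p = a·p₁ + b·p₂ ≈ (0.829, -0.541, 0.140); φ = arcsin(p_z) ≈ 8.04°, λ = atan2(p_y, p_x) ≈ -33.14°.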